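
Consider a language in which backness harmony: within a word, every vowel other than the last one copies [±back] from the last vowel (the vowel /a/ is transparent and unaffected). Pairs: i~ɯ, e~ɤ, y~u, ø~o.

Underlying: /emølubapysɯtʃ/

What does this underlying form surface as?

/e/ harmonizes with /ɯ/ ([+back]) → [ɤ]
/ø/ harmonizes with /ɯ/ ([+back]) → [o]
/y/ harmonizes with /ɯ/ ([+back]) → [u]

[ɤmolubapusɯtʃ]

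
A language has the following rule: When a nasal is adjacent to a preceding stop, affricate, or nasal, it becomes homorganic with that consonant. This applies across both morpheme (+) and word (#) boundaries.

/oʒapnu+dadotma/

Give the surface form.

[oʒapmu+dadotna]

/n/ after /p/ (labial) → [m]
/m/ after /t/ (alveolar) → [n]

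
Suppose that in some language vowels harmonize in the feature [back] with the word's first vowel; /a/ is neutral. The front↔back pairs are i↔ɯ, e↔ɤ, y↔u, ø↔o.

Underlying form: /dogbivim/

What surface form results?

[dogbɯvɯm]

/i/ harmonizes with /o/ ([+back]) → [ɯ]
/i/ harmonizes with /o/ ([+back]) → [ɯ]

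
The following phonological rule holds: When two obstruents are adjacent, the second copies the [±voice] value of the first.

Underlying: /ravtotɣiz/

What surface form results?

/t/ after /v/ (voiced) → [d]
/ɣ/ after /t/ (voiceless) → [x]

[ravdotxiz]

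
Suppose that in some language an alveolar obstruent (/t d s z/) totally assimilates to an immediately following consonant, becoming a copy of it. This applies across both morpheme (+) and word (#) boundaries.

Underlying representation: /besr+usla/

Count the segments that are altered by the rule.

2

/s/ before /r/ → [r] (total assimilation)
/s/ before /l/ → [l] (total assimilation)
2 segments change.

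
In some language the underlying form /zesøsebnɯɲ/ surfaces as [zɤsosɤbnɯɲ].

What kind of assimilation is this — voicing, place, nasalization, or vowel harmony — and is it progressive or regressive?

vowel harmony, regressive

/e/→[ɤ] /ø/→[o] /e/→[ɤ].
Vowels agree with the last vowel, so the harmony is regressive.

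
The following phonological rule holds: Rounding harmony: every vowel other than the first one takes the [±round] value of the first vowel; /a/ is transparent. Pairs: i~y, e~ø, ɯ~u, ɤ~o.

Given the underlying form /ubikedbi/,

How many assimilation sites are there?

/i/ harmonizes with /u/ ([+round]) → [y]
/e/ harmonizes with /u/ ([+round]) → [ø]
/i/ harmonizes with /u/ ([+round]) → [y]
3 segments change.

3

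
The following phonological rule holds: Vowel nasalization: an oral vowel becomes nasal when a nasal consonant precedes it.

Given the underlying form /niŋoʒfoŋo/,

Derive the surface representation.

[nĩŋõʒfoŋõ]

/i/ after nasal /n/ → [ĩ]
/o/ after nasal /ŋ/ → [õ]
/o/ after nasal /ŋ/ → [õ]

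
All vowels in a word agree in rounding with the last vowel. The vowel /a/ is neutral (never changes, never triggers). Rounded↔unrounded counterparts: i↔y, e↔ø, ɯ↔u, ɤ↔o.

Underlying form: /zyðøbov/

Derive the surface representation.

[zyðøbov]

no segment meets the rule's conditions; no change.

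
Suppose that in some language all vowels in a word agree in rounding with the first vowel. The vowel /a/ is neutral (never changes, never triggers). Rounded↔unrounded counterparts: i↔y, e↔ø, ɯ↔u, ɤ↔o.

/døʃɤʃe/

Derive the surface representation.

[døʃoʃø]

/ɤ/ harmonizes with /ø/ ([+round]) → [o]
/e/ harmonizes with /ø/ ([+round]) → [ø]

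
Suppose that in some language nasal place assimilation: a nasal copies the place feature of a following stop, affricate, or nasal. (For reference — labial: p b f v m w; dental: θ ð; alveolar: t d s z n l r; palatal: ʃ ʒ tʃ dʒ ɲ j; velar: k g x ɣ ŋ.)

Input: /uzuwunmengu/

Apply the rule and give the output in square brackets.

[uzuwummeŋgu]

/n/ before /m/ (labial) → [m]
/n/ before /g/ (velar) → [ŋ]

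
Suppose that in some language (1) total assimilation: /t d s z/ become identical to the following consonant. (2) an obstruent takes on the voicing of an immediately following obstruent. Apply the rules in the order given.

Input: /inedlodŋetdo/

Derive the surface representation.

[inelloŋŋeddo]

Rule 1: /d/ before /l/ → [l] (total assimilation)
Rule 1: /d/ before /ŋ/ → [ŋ] (total assimilation)
Rule 1: /t/ before /d/ → [d] (total assimilation)
After rule 1: inelloŋŋeddo
Rule 2: no segment meets the rule's conditions; no change.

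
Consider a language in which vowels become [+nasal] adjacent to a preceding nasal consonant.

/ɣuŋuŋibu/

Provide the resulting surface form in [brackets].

[ɣuŋũŋĩbu]

/u/ after nasal /ŋ/ → [ũ]
/i/ after nasal /ŋ/ → [ĩ]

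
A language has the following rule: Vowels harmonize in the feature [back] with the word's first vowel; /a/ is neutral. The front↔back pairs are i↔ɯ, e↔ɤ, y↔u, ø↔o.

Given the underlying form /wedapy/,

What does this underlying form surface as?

no segment meets the rule's conditions; no change.

[wedapy]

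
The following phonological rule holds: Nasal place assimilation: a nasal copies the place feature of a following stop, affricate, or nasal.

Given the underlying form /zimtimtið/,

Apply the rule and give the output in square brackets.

[zintintið]

/m/ before /t/ (alveolar) → [n]
/m/ before /t/ (alveolar) → [n]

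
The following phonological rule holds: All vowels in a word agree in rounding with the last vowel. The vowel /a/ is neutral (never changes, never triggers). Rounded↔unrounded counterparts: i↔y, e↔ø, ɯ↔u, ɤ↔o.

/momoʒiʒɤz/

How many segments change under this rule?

2

/o/ harmonizes with /ɤ/ ([-round]) → [ɤ]
/o/ harmonizes with /ɤ/ ([-round]) → [ɤ]
2 segments change.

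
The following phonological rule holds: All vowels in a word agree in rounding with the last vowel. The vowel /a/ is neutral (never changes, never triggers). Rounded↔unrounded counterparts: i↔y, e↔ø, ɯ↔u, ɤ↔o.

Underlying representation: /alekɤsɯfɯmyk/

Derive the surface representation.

[aløkosufumyk]

/e/ harmonizes with /y/ ([+round]) → [ø]
/ɤ/ harmonizes with /y/ ([+round]) → [o]
/ɯ/ harmonizes with /y/ ([+round]) → [u]
/ɯ/ harmonizes with /y/ ([+round]) → [u]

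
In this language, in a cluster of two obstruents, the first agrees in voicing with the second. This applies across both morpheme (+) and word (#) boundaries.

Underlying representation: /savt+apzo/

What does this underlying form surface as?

[saft+abzo]

/v/ before /t/ (voiceless) → [f]
/p/ before /z/ (voiced) → [b]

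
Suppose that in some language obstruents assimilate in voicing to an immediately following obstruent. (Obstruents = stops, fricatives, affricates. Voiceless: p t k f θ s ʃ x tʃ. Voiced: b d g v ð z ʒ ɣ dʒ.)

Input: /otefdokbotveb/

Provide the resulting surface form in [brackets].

/f/ before /d/ (voiced) → [v]
/k/ before /b/ (voiced) → [g]
/t/ before /v/ (voiced) → [d]

[otevdogbodveb]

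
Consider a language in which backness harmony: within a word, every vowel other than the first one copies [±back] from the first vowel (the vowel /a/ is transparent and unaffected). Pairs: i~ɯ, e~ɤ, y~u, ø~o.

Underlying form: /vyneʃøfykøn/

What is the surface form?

no segment meets the rule's conditions; no change.

[vyneʃøfykøn]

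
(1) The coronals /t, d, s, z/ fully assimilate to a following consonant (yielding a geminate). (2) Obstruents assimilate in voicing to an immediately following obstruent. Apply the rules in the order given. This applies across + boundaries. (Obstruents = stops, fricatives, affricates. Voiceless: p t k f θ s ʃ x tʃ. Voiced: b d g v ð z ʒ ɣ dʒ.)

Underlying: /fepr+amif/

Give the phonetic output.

[fepr+amif]

Rule 1: no segment meets the rule's conditions; no change.
After rule 1: fepr+amif
Rule 2: no segment meets the rule's conditions; no change.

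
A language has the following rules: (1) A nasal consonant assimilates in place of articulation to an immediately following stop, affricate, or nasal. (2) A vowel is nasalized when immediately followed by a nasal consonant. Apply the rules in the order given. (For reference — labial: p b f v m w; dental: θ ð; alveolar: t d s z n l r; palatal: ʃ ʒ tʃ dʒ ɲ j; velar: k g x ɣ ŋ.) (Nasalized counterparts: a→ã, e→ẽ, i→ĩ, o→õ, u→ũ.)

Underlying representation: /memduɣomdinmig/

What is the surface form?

[mẽnduɣõndĩmmig]

Rule 1: /m/ before /d/ (alveolar) → [n]
Rule 1: /m/ before /d/ (alveolar) → [n]
Rule 1: /n/ before /m/ (labial) → [m]
After rule 1: menduɣondimmig
Rule 2: /e/ before nasal /n/ → [ẽ]
Rule 2: /o/ before nasal /n/ → [õ]
Rule 2: /i/ before nasal /m/ → [ĩ]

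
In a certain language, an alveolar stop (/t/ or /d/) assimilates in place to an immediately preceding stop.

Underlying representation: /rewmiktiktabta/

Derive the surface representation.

[rewmikkikkabpa]

/t/ after /k/ (velar) → [k]
/t/ after /k/ (velar) → [k]
/t/ after /b/ (labial) → [p]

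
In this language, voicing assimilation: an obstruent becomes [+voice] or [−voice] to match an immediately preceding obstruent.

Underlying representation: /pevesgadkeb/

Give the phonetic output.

[peveskadgeb]

/g/ after /s/ (voiceless) → [k]
/k/ after /d/ (voiced) → [g]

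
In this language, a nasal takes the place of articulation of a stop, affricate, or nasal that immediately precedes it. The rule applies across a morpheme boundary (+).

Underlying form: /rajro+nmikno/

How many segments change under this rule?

/m/ after /n/ (alveolar) → [n]
/n/ after /k/ (velar) → [ŋ]
2 segments change.

2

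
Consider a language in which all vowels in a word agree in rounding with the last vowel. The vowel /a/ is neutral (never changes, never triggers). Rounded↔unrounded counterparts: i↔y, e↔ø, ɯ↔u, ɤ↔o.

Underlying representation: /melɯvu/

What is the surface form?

[møluvu]

/e/ harmonizes with /u/ ([+round]) → [ø]
/ɯ/ harmonizes with /u/ ([+round]) → [u]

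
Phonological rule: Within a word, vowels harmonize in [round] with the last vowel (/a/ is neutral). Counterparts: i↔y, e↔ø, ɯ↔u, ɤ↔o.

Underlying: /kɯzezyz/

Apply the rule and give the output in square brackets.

[kuzøzyz]

/ɯ/ harmonizes with /y/ ([+round]) → [u]
/e/ harmonizes with /y/ ([+round]) → [ø]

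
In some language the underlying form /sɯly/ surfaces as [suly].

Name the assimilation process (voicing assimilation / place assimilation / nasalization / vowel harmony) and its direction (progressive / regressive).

/ɯ/→[u].
Vowels agree with the last vowel, so the harmony is regressive.

vowel harmony, regressive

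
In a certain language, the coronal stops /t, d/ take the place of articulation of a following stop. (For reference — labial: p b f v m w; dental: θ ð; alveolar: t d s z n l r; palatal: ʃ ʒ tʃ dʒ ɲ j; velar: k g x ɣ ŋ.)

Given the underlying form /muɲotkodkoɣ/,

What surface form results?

[muɲokkogkoɣ]

/t/ before /k/ (velar) → [k]
/d/ before /k/ (velar) → [g]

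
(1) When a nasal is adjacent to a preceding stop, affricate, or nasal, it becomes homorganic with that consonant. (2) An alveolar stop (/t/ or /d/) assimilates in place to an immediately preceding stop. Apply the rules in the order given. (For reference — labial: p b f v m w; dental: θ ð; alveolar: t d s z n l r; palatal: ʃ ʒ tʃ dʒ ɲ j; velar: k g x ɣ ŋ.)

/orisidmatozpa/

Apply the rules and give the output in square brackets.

[orisidnatozpa]

Rule 1: /m/ after /d/ (alveolar) → [n]
After rule 1: orisidnatozpa
Rule 2: no segment meets the rule's conditions; no change.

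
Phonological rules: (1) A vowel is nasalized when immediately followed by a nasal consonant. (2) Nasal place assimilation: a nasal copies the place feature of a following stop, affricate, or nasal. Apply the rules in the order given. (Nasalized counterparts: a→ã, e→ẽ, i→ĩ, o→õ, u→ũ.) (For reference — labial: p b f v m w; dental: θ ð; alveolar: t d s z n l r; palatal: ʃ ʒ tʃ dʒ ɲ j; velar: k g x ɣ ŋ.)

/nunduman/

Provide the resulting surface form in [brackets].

Rule 1: /u/ before nasal /n/ → [ũ]
Rule 1: /u/ before nasal /m/ → [ũ]
Rule 1: /a/ before nasal /n/ → [ã]
After rule 1: nũndũmãn
Rule 2: no segment meets the rule's conditions; no change.

[nũndũmãn]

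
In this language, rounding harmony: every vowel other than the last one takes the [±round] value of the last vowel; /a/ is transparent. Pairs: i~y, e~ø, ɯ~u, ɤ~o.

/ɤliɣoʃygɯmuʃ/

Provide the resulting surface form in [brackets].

[olyɣoʃygumuʃ]

/ɤ/ harmonizes with /u/ ([+round]) → [o]
/i/ harmonizes with /u/ ([+round]) → [y]
/ɯ/ harmonizes with /u/ ([+round]) → [u]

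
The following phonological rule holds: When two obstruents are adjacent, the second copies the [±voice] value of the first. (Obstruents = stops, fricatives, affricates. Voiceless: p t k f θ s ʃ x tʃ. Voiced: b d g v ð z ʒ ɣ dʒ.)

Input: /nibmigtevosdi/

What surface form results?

[nibmigdevosti]

/t/ after /g/ (voiced) → [d]
/d/ after /s/ (voiceless) → [t]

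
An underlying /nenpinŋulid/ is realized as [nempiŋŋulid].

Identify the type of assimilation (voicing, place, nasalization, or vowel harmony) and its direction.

place assimilation, regressive

/n/→[m] /n/→[ŋ].
Each target copies a feature from the following segment, so the direction is regressive.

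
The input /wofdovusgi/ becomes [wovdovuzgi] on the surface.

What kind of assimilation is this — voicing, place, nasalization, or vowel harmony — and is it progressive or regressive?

voicing assimilation, regressive

/f/→[v] /s/→[z].
Each target copies a feature from the following segment, so the direction is regressive.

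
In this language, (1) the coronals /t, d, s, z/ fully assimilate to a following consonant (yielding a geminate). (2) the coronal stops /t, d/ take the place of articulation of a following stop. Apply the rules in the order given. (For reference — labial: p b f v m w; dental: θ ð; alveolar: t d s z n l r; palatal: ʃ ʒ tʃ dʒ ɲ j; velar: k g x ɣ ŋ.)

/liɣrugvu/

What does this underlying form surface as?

Rule 1: no segment meets the rule's conditions; no change.
After rule 1: liɣrugvu
Rule 2: no segment meets the rule's conditions; no change.

[liɣrugvu]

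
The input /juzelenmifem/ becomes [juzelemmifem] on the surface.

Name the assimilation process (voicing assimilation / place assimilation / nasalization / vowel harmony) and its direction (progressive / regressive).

/n/→[m].
Each target copies a feature from the following segment, so the direction is regressive.

place assimilation, regressive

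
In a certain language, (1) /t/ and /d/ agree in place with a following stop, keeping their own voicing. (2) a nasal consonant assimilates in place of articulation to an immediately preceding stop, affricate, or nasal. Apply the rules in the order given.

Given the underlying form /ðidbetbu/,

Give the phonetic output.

[ðibbepbu]

Rule 1: /d/ before /b/ (labial) → [b]
Rule 1: /t/ before /b/ (labial) → [p]
After rule 1: ðibbepbu
Rule 2: no segment meets the rule's conditions; no change.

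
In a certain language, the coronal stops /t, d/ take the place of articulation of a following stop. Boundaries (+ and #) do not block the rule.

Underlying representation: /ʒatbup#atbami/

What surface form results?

[ʒapbup#apbami]

/t/ before /b/ (labial) → [p]
/t/ before /b/ (labial) → [p]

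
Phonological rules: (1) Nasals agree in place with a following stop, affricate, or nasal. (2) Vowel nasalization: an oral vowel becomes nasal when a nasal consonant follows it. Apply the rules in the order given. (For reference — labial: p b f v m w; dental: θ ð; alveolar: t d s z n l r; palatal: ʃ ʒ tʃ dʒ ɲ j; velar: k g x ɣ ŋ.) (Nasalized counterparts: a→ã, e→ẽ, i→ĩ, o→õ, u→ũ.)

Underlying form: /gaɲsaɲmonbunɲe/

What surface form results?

[gãɲsãmmõmbũɲɲe]

Rule 1: /ɲ/ before /m/ (labial) → [m]
Rule 1: /n/ before /b/ (labial) → [m]
Rule 1: /n/ before /ɲ/ (palatal) → [ɲ]
After rule 1: gaɲsammombuɲɲe
Rule 2: /a/ before nasal /ɲ/ → [ã]
Rule 2: /a/ before nasal /m/ → [ã]
Rule 2: /o/ before nasal /m/ → [õ]
Rule 2: /u/ before nasal /ɲ/ → [ũ]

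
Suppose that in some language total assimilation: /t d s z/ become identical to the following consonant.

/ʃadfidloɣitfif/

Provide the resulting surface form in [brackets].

[ʃaffilloɣiffif]

/d/ before /f/ → [f] (total assimilation)
/d/ before /l/ → [l] (total assimilation)
/t/ before /f/ → [f] (total assimilation)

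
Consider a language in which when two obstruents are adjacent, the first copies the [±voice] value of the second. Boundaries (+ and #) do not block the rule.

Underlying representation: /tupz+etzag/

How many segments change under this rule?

2

/p/ before /z/ (voiced) → [b]
/t/ before /z/ (voiced) → [d]
2 segments change.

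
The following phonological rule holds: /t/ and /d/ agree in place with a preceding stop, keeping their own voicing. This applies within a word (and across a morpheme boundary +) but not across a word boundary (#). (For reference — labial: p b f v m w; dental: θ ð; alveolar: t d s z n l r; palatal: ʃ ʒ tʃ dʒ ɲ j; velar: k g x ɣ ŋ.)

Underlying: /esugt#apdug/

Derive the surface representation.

/t/ after /g/ (velar) → [k]
/d/ after /p/ (labial) → [b]

[esugk#apbug]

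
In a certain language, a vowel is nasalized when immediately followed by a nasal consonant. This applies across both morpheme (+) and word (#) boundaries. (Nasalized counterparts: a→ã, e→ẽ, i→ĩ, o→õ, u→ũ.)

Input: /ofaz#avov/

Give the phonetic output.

[ofaz#avov]

no segment meets the rule's conditions; no change.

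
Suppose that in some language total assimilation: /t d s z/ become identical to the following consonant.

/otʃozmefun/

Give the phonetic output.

[otʃommefun]

/z/ before /m/ → [m] (total assimilation)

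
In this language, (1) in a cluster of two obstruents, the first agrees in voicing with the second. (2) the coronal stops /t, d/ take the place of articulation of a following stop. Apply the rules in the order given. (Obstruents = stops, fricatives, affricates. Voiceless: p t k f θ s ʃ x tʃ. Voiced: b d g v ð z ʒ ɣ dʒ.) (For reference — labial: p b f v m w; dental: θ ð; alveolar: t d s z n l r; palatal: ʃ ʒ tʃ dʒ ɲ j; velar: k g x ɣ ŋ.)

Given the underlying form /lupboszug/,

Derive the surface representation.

Rule 1: /p/ before /b/ (voiced) → [b]
Rule 1: /s/ before /z/ (voiced) → [z]
After rule 1: lubbozzug
Rule 2: no segment meets the rule's conditions; no change.

[lubbozzug]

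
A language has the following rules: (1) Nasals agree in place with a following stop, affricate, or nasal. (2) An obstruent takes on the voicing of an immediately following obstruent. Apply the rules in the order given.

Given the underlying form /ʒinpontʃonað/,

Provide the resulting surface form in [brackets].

[ʒimpoɲtʃonað]

Rule 1: /n/ before /p/ (labial) → [m]
Rule 1: /n/ before /tʃ/ (palatal) → [ɲ]
After rule 1: ʒimpoɲtʃonað
Rule 2: no segment meets the rule's conditions; no change.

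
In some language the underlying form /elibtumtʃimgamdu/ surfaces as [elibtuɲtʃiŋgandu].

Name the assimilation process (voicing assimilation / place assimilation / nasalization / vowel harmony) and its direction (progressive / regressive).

/m/→[ɲ] /m/→[ŋ] /m/→[n].
Each target copies a feature from the following segment, so the direction is regressive.

place assimilation, regressive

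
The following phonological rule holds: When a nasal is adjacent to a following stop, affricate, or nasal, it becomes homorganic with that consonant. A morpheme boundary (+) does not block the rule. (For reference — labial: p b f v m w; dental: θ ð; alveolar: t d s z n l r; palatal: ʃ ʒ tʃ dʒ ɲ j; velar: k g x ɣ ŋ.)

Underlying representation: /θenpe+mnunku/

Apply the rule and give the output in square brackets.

[θempe+nnuŋku]

/n/ before /p/ (labial) → [m]
/m/ before /n/ (alveolar) → [n]
/n/ before /k/ (velar) → [ŋ]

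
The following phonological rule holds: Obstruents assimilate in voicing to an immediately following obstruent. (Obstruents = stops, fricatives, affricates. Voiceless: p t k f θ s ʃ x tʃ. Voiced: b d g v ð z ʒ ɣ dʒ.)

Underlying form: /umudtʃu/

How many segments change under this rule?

1

/d/ before /tʃ/ (voiceless) → [t]
1 segment changes.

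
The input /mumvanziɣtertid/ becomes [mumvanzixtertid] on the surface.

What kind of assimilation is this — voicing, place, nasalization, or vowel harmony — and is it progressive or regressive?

/ɣ/→[x].
Each target copies a feature from the following segment, so the direction is regressive.

voicing assimilation, regressive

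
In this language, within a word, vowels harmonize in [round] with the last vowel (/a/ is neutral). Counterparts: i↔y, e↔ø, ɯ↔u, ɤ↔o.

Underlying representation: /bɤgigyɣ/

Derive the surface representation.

[bogygyɣ]

/ɤ/ harmonizes with /y/ ([+round]) → [o]
/i/ harmonizes with /y/ ([+round]) → [y]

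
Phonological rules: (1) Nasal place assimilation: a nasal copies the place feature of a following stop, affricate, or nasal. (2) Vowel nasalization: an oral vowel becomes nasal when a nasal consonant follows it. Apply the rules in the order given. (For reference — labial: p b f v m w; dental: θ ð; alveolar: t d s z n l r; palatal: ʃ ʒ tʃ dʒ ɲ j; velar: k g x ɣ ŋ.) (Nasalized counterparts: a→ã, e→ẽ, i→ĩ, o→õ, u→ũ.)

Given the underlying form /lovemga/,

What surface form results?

Rule 1: /m/ before /g/ (velar) → [ŋ]
After rule 1: loveŋga
Rule 2: /e/ before nasal /ŋ/ → [ẽ]

[lovẽŋga]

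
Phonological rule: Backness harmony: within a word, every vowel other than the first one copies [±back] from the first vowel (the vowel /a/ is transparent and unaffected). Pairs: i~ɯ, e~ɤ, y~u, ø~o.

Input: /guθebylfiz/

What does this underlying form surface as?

[guθɤbulfɯz]

/e/ harmonizes with /u/ ([+back]) → [ɤ]
/y/ harmonizes with /u/ ([+back]) → [u]
/i/ harmonizes with /u/ ([+back]) → [ɯ]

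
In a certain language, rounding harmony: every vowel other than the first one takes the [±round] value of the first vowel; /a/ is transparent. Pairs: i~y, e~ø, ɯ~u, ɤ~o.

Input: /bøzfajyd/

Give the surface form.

no segment meets the rule's conditions; no change.

[bøzfajyd]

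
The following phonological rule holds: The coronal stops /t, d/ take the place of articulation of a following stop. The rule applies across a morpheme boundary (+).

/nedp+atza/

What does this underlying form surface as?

/d/ before /p/ (labial) → [b]

[nebp+atza]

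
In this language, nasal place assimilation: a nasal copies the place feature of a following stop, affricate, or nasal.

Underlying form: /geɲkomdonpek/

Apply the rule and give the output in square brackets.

[geŋkondompek]

/ɲ/ before /k/ (velar) → [ŋ]
/m/ before /d/ (alveolar) → [n]
/n/ before /p/ (labial) → [m]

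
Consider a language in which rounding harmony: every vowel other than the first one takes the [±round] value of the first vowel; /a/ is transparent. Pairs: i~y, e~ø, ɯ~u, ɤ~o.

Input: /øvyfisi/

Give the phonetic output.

[øvyfysy]

/i/ harmonizes with /ø/ ([+round]) → [y]
/i/ harmonizes with /ø/ ([+round]) → [y]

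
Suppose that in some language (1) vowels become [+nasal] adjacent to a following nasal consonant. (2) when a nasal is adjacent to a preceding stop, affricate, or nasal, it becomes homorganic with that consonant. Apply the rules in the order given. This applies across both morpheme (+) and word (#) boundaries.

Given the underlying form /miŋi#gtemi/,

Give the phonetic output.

Rule 1: /i/ before nasal /ŋ/ → [ĩ]
Rule 1: /e/ before nasal /m/ → [ẽ]
After rule 1: mĩŋi#gtẽmi
Rule 2: no segment meets the rule's conditions; no change.

[mĩŋi#gtẽmi]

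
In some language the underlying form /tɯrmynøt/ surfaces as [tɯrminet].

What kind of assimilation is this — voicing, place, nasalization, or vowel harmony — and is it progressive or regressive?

vowel harmony, progressive

/y/→[i] /ø/→[e].
Vowels agree with the first vowel, so the harmony is progressive.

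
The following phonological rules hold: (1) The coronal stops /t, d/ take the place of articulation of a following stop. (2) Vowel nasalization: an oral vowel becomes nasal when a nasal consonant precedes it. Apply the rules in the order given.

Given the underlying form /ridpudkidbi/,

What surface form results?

[ribpugkibbi]

Rule 1: /d/ before /p/ (labial) → [b]
Rule 1: /d/ before /k/ (velar) → [g]
Rule 1: /d/ before /b/ (labial) → [b]
After rule 1: ribpugkibbi
Rule 2: no segment meets the rule's conditions; no change.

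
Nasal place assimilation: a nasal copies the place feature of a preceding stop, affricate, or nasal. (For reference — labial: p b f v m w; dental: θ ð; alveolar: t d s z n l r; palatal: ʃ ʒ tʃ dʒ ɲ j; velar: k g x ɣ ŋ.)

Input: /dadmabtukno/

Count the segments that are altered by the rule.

/m/ after /d/ (alveolar) → [n]
/n/ after /k/ (velar) → [ŋ]
2 segments change.

2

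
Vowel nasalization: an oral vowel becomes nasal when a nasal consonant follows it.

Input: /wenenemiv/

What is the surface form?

/e/ before nasal /n/ → [ẽ]
/e/ before nasal /n/ → [ẽ]
/e/ before nasal /m/ → [ẽ]

[wẽnẽnẽmiv]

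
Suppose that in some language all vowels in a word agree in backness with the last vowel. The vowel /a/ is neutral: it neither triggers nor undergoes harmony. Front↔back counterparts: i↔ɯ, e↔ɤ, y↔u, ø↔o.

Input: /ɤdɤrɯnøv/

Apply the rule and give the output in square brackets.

[ederinøv]

/ɤ/ harmonizes with /ø/ ([-back]) → [e]
/ɤ/ harmonizes with /ø/ ([-back]) → [e]
/ɯ/ harmonizes with /ø/ ([-back]) → [i]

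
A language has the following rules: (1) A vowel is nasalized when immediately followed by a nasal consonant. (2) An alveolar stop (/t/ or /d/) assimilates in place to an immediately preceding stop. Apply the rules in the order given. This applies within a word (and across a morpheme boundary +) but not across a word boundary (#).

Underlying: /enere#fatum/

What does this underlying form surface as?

[ẽnere#fatũm]

Rule 1: /e/ before nasal /n/ → [ẽ]
Rule 1: /u/ before nasal /m/ → [ũ]
After rule 1: ẽnere#fatũm
Rule 2: no segment meets the rule's conditions; no change.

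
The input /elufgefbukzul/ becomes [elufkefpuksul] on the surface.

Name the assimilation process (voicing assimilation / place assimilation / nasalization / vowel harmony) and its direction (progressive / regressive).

/g/→[k] /b/→[p] /z/→[s].
Each target copies a feature from the preceding segment, so the direction is progressive.

voicing assimilation, progressive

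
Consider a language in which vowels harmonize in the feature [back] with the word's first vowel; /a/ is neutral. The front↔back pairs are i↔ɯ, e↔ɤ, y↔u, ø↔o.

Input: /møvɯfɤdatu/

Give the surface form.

/ɯ/ harmonizes with /ø/ ([-back]) → [i]
/ɤ/ harmonizes with /ø/ ([-back]) → [e]
/u/ harmonizes with /ø/ ([-back]) → [y]

[møvifedaty]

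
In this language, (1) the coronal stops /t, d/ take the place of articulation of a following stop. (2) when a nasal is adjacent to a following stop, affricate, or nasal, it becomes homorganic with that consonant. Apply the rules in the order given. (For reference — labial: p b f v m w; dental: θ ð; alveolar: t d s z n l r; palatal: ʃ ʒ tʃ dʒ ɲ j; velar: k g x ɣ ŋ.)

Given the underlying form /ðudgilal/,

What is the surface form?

Rule 1: /d/ before /g/ (velar) → [g]
After rule 1: ðuggilal
Rule 2: no segment meets the rule's conditions; no change.

[ðuggilal]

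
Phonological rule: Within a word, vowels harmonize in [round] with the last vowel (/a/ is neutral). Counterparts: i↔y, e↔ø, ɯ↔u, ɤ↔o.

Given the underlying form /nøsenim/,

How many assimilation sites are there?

1

/ø/ harmonizes with /i/ ([-round]) → [e]
1 segment changes.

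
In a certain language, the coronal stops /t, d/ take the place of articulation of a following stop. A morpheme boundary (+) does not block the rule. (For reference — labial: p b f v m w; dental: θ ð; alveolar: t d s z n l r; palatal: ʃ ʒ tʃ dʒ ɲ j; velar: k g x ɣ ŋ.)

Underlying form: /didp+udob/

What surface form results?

[dibp+udob]

/d/ before /p/ (labial) → [b]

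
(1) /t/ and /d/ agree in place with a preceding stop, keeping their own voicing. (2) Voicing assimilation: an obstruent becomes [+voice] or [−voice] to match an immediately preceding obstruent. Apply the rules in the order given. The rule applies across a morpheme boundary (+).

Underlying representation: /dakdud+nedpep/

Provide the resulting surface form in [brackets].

Rule 1: /d/ after /k/ (velar) → [g]
After rule 1: dakgud+nedpep
Rule 2: /g/ after /k/ (voiceless) → [k]
Rule 2: /p/ after /d/ (voiced) → [b]

[dakkud+nedbep]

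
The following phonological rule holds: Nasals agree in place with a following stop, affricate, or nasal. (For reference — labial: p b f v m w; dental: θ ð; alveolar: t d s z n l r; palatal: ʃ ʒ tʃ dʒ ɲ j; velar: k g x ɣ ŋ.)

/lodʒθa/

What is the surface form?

[lodʒθa]

no segment meets the rule's conditions; no change.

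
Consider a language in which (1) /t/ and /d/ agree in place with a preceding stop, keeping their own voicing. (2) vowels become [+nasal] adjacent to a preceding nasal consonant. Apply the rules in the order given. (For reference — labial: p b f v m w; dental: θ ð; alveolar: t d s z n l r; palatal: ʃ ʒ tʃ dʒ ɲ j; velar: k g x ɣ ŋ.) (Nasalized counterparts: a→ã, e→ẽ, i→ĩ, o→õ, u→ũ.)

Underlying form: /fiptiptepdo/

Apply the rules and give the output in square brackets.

Rule 1: /t/ after /p/ (labial) → [p]
Rule 1: /t/ after /p/ (labial) → [p]
Rule 1: /d/ after /p/ (labial) → [b]
After rule 1: fippippepbo
Rule 2: no segment meets the rule's conditions; no change.

[fippippepbo]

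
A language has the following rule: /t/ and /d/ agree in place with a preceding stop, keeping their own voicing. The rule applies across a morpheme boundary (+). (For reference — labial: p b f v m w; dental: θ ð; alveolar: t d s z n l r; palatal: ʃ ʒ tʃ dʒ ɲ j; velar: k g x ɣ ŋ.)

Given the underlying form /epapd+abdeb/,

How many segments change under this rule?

2

/d/ after /p/ (labial) → [b]
/d/ after /b/ (labial) → [b]
2 segments change.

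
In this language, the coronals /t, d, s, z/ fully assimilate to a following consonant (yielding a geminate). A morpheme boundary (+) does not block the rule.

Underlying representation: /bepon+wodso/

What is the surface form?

[bepon+wosso]

/d/ before /s/ → [s] (total assimilation)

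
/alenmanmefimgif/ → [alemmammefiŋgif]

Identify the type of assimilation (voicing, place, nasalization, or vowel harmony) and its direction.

/n/→[m] /n/→[m] /m/→[ŋ].
Each target copies a feature from the following segment, so the direction is regressive.

place assimilation, regressive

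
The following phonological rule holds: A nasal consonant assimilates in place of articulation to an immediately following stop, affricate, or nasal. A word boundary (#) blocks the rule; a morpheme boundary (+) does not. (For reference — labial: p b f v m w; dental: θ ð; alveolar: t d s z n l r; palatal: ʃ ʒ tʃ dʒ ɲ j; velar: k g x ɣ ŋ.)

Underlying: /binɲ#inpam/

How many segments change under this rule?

2

/n/ before /ɲ/ (palatal) → [ɲ]
/n/ before /p/ (labial) → [m]
2 segments change.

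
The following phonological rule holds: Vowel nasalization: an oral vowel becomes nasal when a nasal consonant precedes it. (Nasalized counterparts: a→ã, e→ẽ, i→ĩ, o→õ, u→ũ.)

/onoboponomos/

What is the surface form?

/o/ after nasal /n/ → [õ]
/o/ after nasal /n/ → [õ]
/o/ after nasal /m/ → [õ]

[onõboponõmõs]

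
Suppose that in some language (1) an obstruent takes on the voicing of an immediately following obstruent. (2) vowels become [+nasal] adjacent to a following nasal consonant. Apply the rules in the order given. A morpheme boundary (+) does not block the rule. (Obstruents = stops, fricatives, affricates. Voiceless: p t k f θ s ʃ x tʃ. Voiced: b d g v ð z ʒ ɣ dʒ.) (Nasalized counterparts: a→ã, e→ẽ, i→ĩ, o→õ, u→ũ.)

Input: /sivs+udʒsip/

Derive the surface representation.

[sifs+utʃsip]

Rule 1: /v/ before /s/ (voiceless) → [f]
Rule 1: /dʒ/ before /s/ (voiceless) → [tʃ]
After rule 1: sifs+utʃsip
Rule 2: no segment meets the rule's conditions; no change.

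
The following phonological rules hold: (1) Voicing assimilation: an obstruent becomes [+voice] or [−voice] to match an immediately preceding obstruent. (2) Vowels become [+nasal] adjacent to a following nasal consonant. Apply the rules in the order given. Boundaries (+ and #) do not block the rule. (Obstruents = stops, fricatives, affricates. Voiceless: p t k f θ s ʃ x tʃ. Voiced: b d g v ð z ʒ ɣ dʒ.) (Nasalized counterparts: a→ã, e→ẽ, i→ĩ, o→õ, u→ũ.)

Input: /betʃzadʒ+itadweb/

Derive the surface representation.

Rule 1: /z/ after /tʃ/ (voiceless) → [s]
After rule 1: betʃsadʒ+itadweb
Rule 2: no segment meets the rule's conditions; no change.

[betʃsadʒ+itadweb]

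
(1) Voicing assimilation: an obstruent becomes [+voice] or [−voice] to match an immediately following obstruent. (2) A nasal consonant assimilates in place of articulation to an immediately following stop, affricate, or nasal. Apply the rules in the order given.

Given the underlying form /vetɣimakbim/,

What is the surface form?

Rule 1: /t/ before /ɣ/ (voiced) → [d]
Rule 1: /k/ before /b/ (voiced) → [g]
After rule 1: vedɣimagbim
Rule 2: no segment meets the rule's conditions; no change.

[vedɣimagbim]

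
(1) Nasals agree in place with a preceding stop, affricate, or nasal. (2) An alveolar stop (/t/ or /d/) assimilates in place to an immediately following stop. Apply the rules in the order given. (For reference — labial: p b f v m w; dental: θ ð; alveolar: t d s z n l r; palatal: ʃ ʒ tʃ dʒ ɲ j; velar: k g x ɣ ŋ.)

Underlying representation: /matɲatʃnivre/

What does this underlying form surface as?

[matnatʃɲivre]

Rule 1: /ɲ/ after /t/ (alveolar) → [n]
Rule 1: /n/ after /tʃ/ (palatal) → [ɲ]
After rule 1: matnatʃɲivre
Rule 2: no segment meets the rule's conditions; no change.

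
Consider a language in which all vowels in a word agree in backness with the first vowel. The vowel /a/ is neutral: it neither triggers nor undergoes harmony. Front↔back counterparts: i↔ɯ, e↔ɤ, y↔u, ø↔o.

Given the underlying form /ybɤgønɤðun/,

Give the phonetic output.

[ybegøneðyn]

/ɤ/ harmonizes with /y/ ([-back]) → [e]
/ɤ/ harmonizes with /y/ ([-back]) → [e]
/u/ harmonizes with /y/ ([-back]) → [y]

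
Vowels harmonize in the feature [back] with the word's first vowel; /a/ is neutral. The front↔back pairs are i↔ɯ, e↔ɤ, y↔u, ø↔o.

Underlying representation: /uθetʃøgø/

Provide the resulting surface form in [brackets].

[uθɤtʃogo]

/e/ harmonizes with /u/ ([+back]) → [ɤ]
/ø/ harmonizes with /u/ ([+back]) → [o]
/ø/ harmonizes with /u/ ([+back]) → [o]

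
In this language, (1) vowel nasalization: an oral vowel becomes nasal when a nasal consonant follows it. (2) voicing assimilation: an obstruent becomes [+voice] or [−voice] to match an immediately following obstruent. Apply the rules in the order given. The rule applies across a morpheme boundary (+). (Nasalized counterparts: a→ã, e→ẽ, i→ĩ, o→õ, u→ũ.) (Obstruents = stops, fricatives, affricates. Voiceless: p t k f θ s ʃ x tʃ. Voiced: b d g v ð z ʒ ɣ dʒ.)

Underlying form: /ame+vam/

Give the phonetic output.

[ãme+vãm]

Rule 1: /a/ before nasal /m/ → [ã]
Rule 1: /a/ before nasal /m/ → [ã]
After rule 1: ãme+vãm
Rule 2: no segment meets the rule's conditions; no change.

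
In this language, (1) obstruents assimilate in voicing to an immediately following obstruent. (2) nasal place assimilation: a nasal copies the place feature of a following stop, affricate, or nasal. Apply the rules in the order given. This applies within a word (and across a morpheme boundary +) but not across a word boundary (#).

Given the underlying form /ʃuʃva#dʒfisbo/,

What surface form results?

Rule 1: /ʃ/ before /v/ (voiced) → [ʒ]
Rule 1: /dʒ/ before /f/ (voiceless) → [tʃ]
Rule 1: /s/ before /b/ (voiced) → [z]
After rule 1: ʃuʒva#tʃfizbo
Rule 2: no segment meets the rule's conditions; no change.

[ʃuʒva#tʃfizbo]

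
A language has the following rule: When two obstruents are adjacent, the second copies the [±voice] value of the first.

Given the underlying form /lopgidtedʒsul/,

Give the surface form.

[lopkiddedʒzul]

/g/ after /p/ (voiceless) → [k]
/t/ after /d/ (voiced) → [d]
/s/ after /dʒ/ (voiced) → [z]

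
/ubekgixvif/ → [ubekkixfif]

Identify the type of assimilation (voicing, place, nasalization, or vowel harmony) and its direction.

voicing assimilation, progressive

/g/→[k] /v/→[f].
Each target copies a feature from the preceding segment, so the direction is progressive.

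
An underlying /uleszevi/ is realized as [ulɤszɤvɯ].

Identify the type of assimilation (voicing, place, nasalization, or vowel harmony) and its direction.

vowel harmony, progressive

/e/→[ɤ] /e/→[ɤ] /i/→[ɯ].
Vowels agree with the first vowel, so the harmony is progressive.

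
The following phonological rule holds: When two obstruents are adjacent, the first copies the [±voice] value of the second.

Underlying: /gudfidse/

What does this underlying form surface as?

/d/ before /f/ (voiceless) → [t]
/d/ before /s/ (voiceless) → [t]

[gutfitse]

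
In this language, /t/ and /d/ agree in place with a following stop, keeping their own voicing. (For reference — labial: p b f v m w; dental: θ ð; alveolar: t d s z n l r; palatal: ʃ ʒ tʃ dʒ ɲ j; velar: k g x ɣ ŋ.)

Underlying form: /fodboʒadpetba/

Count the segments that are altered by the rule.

3

/d/ before /b/ (labial) → [b]
/d/ before /p/ (labial) → [b]
/t/ before /b/ (labial) → [p]
3 segments change.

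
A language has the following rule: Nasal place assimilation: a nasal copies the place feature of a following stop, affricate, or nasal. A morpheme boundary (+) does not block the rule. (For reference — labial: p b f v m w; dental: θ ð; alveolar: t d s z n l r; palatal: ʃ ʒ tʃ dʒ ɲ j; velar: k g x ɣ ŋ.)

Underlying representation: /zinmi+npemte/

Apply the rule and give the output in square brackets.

/n/ before /m/ (labial) → [m]
/n/ before /p/ (labial) → [m]
/m/ before /t/ (alveolar) → [n]

[zimmi+mpente]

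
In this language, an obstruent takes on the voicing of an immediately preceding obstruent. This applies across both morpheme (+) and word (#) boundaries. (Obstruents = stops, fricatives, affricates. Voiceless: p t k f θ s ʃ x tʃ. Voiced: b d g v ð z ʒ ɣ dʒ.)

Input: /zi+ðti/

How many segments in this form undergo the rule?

/t/ after /ð/ (voiced) → [d]
1 segment changes.

1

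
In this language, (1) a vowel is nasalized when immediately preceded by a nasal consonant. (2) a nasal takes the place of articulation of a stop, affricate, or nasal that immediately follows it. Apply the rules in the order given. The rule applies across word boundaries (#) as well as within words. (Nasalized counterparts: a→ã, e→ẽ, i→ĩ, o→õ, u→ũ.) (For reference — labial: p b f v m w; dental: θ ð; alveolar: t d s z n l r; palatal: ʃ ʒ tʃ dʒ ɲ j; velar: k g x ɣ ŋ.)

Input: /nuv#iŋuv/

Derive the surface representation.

Rule 1: /u/ after nasal /n/ → [ũ]
Rule 1: /u/ after nasal /ŋ/ → [ũ]
After rule 1: nũv#iŋũv
Rule 2: no segment meets the rule's conditions; no change.

[nũv#iŋũv]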